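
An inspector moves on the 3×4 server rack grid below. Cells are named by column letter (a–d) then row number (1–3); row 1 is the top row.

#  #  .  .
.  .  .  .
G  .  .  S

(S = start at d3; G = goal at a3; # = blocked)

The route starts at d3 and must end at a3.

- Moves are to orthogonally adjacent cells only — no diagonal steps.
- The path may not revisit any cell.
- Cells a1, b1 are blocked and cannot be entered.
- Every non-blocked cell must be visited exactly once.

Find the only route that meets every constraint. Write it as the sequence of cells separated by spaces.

Need to visit all 10 open cells exactly once, starting at d3 and ending at a3.
Cell c1 has only two open neighbours (c2 and d1), so the path must pass straight through it: one of those is the cell it's entered from and the other is where it exits.
Route from d3: 2× up (reaching d1), left to c1, 2× down (reaching c3), left to b3, up to b2, left to a2, down to a3 — 9 moves in all.
Check: all 10 open cells covered.

d3 d2 d1 c1 c2 c3 b3 b2 a2 a3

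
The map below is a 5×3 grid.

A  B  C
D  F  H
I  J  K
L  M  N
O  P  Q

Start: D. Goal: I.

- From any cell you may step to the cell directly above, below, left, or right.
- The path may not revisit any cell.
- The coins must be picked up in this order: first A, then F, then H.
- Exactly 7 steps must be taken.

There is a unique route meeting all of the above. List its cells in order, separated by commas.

D, A, B, F, H, K, J, I

The waypoints must appear in the order A, F, H, with no cell reused.
Route from D: up 1 to A, right 1 to B, down 1 to F, right 1 to H, down 1 to K, left 2 to I — 7 moves in all.
Check: order respected (A at step 1, F at step 3, H at step 4); 7 moves as required.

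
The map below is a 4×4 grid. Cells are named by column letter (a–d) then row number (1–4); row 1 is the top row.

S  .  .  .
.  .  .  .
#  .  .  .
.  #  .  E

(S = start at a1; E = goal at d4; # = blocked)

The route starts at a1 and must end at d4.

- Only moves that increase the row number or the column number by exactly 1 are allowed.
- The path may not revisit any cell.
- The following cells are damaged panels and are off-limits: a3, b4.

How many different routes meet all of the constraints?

14

A right/down-only route from a1 to d4 makes exactly 3 down-moves and 3 right-moves in some order.
With no other constraints that would be C(6,3) = 20 routes.
Subtract routes through each blocked cell (inclusion–exclusion for overlaps): − through a3: 4 − through b4: 4 + through a3&b4: 2 → 14.
That gives 14 routes.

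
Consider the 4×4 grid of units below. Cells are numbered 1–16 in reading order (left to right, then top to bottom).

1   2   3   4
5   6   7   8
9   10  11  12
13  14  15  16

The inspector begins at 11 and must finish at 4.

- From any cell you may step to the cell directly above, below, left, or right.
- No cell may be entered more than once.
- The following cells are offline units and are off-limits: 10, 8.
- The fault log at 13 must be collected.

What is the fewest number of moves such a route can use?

Any route passes through 13 somewhere between 11 and 4. Summing Manhattan distances along the two legs (11 → 13 → 4) gives a lower bound of 3 + 6 = 9 moves.
A route of 9 moves achieves this: 11 → 15 → 14 → 13 → 9 → 5 → 1 → 2 → 3 → 4.
Since 9 matches the lower bound, it is optimal.

9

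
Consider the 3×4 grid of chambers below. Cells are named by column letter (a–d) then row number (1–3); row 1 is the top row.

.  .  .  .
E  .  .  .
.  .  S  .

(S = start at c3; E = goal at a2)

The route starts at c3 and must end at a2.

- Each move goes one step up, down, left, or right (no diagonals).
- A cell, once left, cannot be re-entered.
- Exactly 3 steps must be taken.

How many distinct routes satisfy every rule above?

Need simple routes of exactly 3 moves from c3 to a2 (Manhattan distance 3, so 0 moves are spent on a detour and 0 undoing it).
Enumerating: c3 c2 b2 a2 | c3 b3 b2 a2 | c3 b3 a3 a2.
That gives 3 routes.

3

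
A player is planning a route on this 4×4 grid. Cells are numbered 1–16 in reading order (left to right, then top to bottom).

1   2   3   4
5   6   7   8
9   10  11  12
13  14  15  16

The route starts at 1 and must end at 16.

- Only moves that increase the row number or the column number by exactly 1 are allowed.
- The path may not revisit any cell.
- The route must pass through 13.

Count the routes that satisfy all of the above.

A right/down-only route from 1 to 16 makes exactly 3 down-moves and 3 right-moves in some order.
With no other constraints that would be C(6,3) = 20 routes.
Split at 13 and multiply the segment counts: 1→13: 1; 13→16: 1; product = 1.
That gives 1 route.

1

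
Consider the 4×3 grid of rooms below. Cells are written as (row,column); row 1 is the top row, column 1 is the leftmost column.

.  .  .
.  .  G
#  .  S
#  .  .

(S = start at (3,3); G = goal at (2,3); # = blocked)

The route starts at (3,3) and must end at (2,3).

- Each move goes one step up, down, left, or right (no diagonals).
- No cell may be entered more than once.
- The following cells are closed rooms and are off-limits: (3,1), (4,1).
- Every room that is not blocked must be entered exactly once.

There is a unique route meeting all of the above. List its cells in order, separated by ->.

Need to visit all 10 open cells exactly once, starting at (3,3) and ending at (2,3).
Cell (2,1) has only two open neighbours ((1,1) and (2,2)), so the path must pass straight through it: one of those is the cell it's entered from and the other is where it exits.
Route from (3,3): down 1 to (4,3), left 1 to (4,2), up 2 to (2,2), left 1 to (2,1), up 1 to (1,1), right 2 to (1,3), down 1 to (2,3) — 9 moves in all.
Check: all 10 open cells covered.

(3,3) -> (4,3) -> (4,2) -> (3,2) -> (2,2) -> (2,1) -> (1,1) -> (1,2) -> (1,3) -> (2,3)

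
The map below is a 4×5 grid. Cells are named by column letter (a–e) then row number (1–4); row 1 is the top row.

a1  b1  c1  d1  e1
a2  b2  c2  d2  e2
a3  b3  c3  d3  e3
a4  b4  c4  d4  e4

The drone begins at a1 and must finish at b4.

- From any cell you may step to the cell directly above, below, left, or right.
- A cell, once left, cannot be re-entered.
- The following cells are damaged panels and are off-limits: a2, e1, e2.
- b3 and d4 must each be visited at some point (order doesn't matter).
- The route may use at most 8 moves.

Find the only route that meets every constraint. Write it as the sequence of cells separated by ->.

a1 -> b1 -> b2 -> b3 -> c3 -> d3 -> d4 -> c4 -> b4

The budget equals the shortest possible length, so every move has to be on a shortest route through the required cells.
Route from a1: right 1 to b1, down 2 to b3, right 2 to d3, down 1 to d4, left 2 to b4 — 8 moves in all.
Check: all required cells visited; 8 ≤ 8 moves.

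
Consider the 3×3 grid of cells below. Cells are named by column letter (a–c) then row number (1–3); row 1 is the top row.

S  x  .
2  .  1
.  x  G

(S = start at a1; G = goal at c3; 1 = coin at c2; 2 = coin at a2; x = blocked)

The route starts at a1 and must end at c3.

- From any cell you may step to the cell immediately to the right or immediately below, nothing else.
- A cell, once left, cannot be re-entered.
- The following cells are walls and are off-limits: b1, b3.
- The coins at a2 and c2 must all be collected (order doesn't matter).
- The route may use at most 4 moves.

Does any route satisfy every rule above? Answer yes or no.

yes

One route that works: a1 → a2 → b2 → c2 → c3.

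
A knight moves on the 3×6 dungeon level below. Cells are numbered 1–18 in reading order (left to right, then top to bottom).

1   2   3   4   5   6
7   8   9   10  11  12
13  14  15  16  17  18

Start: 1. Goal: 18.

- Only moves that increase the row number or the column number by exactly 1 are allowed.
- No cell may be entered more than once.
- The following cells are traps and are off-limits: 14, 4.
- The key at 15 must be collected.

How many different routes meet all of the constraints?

A right/down-only route from 1 to 18 makes exactly 2 down-moves and 5 right-moves in some order.
With no other constraints that would be C(7,2) = 21 routes.
Split at 15 and multiply the segment counts (each segment already excludes blocked cells): 1→15: 3; 15→18: 1; product = 3.
That gives 3 routes.

3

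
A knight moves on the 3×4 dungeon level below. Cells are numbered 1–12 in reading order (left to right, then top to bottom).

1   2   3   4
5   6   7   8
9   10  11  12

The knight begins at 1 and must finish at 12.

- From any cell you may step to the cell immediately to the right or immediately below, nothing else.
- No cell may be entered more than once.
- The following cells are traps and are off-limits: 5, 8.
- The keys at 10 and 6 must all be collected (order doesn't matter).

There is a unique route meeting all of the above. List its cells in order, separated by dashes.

1 - 2 - 6 - 10 - 11 - 12

Moves only go right or down, so the column and row indices never decrease.
Route from 1: right 1 to 2, down 2 to 10, right 2 to 12 — 5 moves in all.
Check: all required cells visited.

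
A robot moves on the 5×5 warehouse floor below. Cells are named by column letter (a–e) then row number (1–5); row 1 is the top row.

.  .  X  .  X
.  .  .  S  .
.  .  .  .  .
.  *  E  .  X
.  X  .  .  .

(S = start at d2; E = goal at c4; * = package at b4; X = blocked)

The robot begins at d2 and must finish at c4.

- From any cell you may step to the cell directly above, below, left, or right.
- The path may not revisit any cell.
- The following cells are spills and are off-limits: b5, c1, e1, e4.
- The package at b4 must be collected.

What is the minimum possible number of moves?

Any route passes through b4 somewhere between d2 and c4. Summing Manhattan distances along the two legs (d2 → b4 → c4) gives a lower bound of 4 + 1 = 5 moves.
A route of 5 moves achieves this: d2 → d3 → c3 → b3 → b4 → c4.
Since 5 matches the lower bound, it is optimal.

5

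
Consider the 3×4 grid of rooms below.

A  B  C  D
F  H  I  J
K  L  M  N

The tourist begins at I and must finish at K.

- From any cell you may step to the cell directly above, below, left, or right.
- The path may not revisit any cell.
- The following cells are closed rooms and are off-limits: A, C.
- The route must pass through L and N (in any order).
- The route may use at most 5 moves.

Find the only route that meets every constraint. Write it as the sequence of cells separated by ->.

The budget equals the shortest possible length, so every move has to be on a shortest route through the required cells.
Route from I: right to J, down to N, 3× left (reaching K) — 5 moves in all.
Check: all required cells visited; 5 ≤ 5 moves.

I -> J -> N -> M -> L -> K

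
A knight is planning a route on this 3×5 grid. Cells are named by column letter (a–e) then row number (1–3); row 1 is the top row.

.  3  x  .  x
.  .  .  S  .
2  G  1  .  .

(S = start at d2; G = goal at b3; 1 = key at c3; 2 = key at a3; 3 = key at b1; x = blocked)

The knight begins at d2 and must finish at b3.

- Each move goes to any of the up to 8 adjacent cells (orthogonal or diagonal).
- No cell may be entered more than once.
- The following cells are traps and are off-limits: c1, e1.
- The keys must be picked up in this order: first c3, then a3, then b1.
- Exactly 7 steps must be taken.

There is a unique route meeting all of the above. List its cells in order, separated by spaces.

d2 c3 b2 a3 a2 b1 c2 b3

The waypoints must appear in the order c3, a3, b1, with no cell reused.
Route from d2: down-left 1 to c3, up-left 1 to b2, down-left 1 to a3, up 1 to a2, up-right 1 to b1, down-right 1 to c2, down-left 1 to b3 — 7 moves in all.
Check: order respected (1 at step 1, 2 at step 3, 3 at step 5); 7 moves as required.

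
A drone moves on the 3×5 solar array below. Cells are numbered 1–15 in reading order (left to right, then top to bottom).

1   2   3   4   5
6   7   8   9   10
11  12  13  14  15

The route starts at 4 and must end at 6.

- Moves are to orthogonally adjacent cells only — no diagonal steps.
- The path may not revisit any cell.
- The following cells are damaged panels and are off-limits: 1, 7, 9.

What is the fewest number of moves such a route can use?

6

The Manhattan distance from 4 to 6 is |1−2| + |4−1| = 4, so at least 4 moves are needed.
That bound ignores the blocked cells. Measuring each leg by the fewest moves that actually steer around them (4→6: 6) raises the lower bound to 6.
A route of 6 moves exists: 4 → 3 → 8 → 13 → 12 → 11 → 6.
Since 6 matches that lower bound, it is optimal.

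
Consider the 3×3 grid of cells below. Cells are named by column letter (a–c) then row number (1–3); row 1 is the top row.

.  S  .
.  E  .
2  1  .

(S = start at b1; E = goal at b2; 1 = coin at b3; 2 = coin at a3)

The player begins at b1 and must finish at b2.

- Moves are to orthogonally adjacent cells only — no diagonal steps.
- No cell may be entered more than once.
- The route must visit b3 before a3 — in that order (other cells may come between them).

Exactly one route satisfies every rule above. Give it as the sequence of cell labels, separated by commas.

b1, c1, c2, c3, b3, a3, a2, b2

The waypoints must appear in the order b3, a3, with no cell reused.
Route from b1: right to c1, 2× down (reaching c3), 2× left (reaching a3), up to a2, right to b2 — 7 moves in all.
Check: order respected (1 at step 4, 2 at step 5).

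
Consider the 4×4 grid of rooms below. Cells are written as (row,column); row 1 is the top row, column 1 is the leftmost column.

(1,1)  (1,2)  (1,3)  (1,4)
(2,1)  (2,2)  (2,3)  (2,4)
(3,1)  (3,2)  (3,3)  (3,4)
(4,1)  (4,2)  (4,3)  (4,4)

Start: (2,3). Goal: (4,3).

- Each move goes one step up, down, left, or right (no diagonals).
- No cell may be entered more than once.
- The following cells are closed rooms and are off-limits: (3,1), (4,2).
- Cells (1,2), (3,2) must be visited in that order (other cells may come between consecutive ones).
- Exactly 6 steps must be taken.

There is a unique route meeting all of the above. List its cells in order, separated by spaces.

(2,3) (1,3) (1,2) (2,2) (3,2) (3,3) (4,3)

The waypoints must appear in the order (1,2), (3,2), with no cell reused.
Route from (2,3): up to (1,3), left to (1,2), 2× down (reaching (3,2)), right to (3,3), down to (4,3) — 6 moves in all.
Check: order respected ((1,2) at step 2, (3,2) at step 4); 6 moves as required.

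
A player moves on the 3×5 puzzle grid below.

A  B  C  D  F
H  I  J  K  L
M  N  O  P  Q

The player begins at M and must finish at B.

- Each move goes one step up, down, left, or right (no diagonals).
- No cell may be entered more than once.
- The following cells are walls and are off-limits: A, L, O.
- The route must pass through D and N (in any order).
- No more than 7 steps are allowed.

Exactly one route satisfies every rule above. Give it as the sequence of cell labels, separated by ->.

M -> N -> I -> J -> K -> D -> C -> B

The budget equals the shortest possible length, so every move has to be on a shortest route through the required cells.
Route from M: right to N, up to I, 2× right (reaching K), up to D, 2× left (reaching B) — 7 moves in all.
Check: all required cells visited; 7 ≤ 7 moves.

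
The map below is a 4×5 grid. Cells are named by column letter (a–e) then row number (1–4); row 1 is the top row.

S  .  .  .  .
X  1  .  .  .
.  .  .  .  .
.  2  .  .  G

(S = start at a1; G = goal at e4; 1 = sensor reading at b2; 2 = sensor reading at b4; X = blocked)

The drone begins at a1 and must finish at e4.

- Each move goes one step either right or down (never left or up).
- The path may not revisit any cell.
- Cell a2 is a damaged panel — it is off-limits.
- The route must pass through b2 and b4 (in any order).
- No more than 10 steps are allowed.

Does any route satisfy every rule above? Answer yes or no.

One route that works: a1 → b1 → b2 → b3 → b4 → c4 → d4 → e4.

yes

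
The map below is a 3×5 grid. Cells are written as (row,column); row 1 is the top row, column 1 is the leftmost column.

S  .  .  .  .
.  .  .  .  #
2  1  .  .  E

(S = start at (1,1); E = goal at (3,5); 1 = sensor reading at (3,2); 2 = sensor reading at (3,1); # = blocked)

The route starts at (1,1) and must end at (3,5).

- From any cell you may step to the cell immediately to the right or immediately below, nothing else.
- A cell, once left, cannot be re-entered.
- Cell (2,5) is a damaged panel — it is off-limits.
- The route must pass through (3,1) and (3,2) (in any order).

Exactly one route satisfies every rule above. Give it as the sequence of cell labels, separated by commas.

Moves only go right or down, so the column and row indices never decrease.
Route from (1,1): down 2 to (3,1), right 4 to (3,5) — 6 moves in all.
Check: all required cells visited.

(1,1), (2,1), (3,1), (3,2), (3,3), (3,4), (3,5)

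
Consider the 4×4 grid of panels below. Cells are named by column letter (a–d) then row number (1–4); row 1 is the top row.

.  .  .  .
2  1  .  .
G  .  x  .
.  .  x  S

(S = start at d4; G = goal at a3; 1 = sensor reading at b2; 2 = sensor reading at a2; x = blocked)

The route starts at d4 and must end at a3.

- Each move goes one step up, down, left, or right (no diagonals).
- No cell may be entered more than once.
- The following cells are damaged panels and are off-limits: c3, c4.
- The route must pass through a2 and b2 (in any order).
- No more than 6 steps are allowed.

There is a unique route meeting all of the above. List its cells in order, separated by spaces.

The budget equals the shortest possible length, so every move has to be on a shortest route through the required cells.
Route from d4: up 2 to d2, left 3 to a2, down 1 to a3 — 6 moves in all.
Check: all required cells visited; 6 ≤ 6 moves.

d4 d3 d2 c2 b2 a2 a3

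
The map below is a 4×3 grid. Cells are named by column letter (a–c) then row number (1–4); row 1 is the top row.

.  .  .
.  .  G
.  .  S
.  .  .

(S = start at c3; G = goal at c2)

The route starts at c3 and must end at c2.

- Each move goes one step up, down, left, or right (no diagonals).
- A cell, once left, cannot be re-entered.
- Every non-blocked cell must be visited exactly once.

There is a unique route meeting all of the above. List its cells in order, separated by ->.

Need to visit all 12 open cells exactly once, starting at c3 and ending at c2.
Cell a4 has only two open neighbours (a3 and b4), so the path must pass straight through it: one of those is the cell it's entered from and the other is where it exits.
Route from c3: down 1 to c4, left 2 to a4, up 1 to a3, right 1 to b3, up 1 to b2, left 1 to a2, up 1 to a1, right 2 to c1, down 1 to c2 — 11 moves in all.
Check: all 12 open cells covered.

c3 -> c4 -> b4 -> a4 -> a3 -> b3 -> b2 -> a2 -> a1 -> b1 -> c1 -> c2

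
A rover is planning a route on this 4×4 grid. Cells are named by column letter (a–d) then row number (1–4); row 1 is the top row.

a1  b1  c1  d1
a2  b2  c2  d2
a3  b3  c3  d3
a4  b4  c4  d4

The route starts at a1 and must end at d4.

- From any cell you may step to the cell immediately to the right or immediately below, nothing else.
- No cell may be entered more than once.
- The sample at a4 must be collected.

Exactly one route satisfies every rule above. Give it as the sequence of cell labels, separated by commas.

Moves only go right or down, so the column and row indices never decrease.
Route from a1: down 3 to a4, right 3 to d4 — 6 moves in all.
Check: all required cells visited.

a1, a2, a3, a4, b4, c4, d4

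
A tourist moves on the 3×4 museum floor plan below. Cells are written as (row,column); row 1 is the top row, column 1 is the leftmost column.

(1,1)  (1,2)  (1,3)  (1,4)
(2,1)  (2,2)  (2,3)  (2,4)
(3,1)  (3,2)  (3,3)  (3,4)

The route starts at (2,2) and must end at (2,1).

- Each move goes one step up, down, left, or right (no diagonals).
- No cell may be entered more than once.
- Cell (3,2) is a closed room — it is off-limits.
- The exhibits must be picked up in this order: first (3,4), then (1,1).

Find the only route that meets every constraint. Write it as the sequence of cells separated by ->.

(2,2) -> (2,3) -> (3,3) -> (3,4) -> (2,4) -> (1,4) -> (1,3) -> (1,2) -> (1,1) -> (2,1)

The waypoints must appear in the order (3,4), (1,1), with no cell reused.
Route from (2,2): right 1 to (2,3), down 1 to (3,3), right 1 to (3,4), up 2 to (1,4), left 3 to (1,1), down 1 to (2,1) — 9 moves in all.
Check: order respected ((3,4) at step 3, (1,1) at step 8).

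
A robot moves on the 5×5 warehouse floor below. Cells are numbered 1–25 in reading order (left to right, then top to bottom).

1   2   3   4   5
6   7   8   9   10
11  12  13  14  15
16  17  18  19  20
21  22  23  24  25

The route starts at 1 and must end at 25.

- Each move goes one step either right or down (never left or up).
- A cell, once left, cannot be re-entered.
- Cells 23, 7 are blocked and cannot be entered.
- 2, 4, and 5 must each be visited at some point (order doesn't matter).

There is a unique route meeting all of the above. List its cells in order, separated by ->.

1 -> 2 -> 3 -> 4 -> 5 -> 10 -> 15 -> 20 -> 25

Moves only go right or down, so the column and row indices never decrease.
Route from 1: right 4 to 5, down 4 to 25 — 8 moves in all.
Check: all required cells visited.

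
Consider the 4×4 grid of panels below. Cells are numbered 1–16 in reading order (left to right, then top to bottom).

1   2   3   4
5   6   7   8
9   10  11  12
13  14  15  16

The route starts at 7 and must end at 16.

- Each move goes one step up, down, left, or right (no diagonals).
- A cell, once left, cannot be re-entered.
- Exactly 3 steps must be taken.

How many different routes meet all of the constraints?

Need simple routes of exactly 3 moves from 7 to 16 (Manhattan distance 3, so 0 moves are spent on a detour and 0 undoing it).
Enumerating: 7 11 15 16 | 7 11 12 16 | 7 8 12 16.
That gives 3 routes.

3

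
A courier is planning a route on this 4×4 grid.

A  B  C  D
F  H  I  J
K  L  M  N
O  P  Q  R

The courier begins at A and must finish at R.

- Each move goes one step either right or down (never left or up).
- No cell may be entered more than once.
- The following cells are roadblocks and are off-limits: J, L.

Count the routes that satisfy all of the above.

7

A right/down-only route from A to R makes exactly 3 down-moves and 3 right-moves in some order.
With no other constraints that would be C(6,3) = 20 routes.
Subtract routes through each blocked cell (inclusion–exclusion for overlaps): − through J: 4 − through L: 9 → 7.
That gives 7 routes.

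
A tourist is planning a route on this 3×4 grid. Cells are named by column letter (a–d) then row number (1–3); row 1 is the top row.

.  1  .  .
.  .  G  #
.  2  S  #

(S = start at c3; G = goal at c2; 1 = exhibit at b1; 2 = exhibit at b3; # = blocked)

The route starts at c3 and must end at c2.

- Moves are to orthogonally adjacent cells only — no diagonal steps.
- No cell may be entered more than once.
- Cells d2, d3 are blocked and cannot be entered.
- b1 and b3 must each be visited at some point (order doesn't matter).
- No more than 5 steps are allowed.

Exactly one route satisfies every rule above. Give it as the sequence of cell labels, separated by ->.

Any route must reach b1 and b3 and still end at c2 within 5 moves, so the order of the required stops is forced.
Route from c3: left to b3, 2× up (reaching b1), right to c1, down to c2 — 5 moves in all.
Check: all required cells visited; 5 ≤ 5 moves.

c3 -> b3 -> b2 -> b1 -> c1 -> c2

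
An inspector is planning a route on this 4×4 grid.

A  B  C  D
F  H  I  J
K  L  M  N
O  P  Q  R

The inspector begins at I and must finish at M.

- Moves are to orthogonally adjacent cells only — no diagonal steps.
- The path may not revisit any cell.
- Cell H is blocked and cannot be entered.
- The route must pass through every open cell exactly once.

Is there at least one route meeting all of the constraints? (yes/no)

Colour the cells like a checkerboard: each orthogonal step flips colour, so a Hamiltonian route alternates colours. Here there are 7 cells of one colour and 8 of the other, with start on the opposite colour to the goal — the counts and endpoints can't be arranged into an alternating sequence of length 15, so no Hamiltonian route exists.

no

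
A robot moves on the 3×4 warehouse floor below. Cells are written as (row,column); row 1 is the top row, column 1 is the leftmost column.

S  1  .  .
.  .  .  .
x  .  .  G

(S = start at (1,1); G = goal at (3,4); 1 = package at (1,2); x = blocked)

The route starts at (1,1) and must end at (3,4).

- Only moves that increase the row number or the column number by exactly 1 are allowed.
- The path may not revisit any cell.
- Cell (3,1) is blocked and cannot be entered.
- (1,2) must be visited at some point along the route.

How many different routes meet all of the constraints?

A right/down-only route from (1,1) to (3,4) makes exactly 2 down-moves and 3 right-moves in some order.
With no other constraints that would be C(5,2) = 10 routes.
Split at (1,2) and multiply the segment counts (each segment already excludes blocked cells): (1,1)→(1,2): 1; (1,2)→(3,4): 6; product = 6.
That gives 6 routes.

6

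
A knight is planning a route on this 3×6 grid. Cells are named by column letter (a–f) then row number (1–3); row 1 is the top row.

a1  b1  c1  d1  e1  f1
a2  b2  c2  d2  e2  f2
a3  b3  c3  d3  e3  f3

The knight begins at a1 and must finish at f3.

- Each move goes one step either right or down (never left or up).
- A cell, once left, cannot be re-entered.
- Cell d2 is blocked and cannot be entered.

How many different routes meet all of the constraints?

9

A right/down-only route from a1 to f3 makes exactly 2 down-moves and 5 right-moves in some order.
With no other constraints that would be C(7,2) = 21 routes.
Subtract routes through each blocked cell (inclusion–exclusion for overlaps): − through d2: 12 → 9.
That gives 9 routes.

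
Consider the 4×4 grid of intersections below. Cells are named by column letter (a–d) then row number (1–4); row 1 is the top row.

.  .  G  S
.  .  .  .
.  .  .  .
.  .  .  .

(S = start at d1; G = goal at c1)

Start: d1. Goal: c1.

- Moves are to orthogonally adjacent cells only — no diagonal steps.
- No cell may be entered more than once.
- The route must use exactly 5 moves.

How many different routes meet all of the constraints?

2

Need simple routes of exactly 5 moves from d1 to c1 (Manhattan distance 1, so 2 moves are spent on a detour and 2 undoing it).
Enumerating: d1 d2 d3 c3 c2 c1 | d1 d2 c2 b2 b1 c1.
That gives 2 routes.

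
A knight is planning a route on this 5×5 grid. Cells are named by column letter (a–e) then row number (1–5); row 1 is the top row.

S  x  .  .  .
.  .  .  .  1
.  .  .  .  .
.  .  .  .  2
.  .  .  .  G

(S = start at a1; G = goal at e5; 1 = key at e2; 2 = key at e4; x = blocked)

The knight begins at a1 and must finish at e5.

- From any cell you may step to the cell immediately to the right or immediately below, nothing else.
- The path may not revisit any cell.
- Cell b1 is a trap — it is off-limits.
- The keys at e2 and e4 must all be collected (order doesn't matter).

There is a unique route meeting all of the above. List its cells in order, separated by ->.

a1 -> a2 -> b2 -> c2 -> d2 -> e2 -> e3 -> e4 -> e5

Moves only go right or down, so the column and row indices never decrease.
Route from a1: down 1 to a2, right 4 to e2, down 3 to e5 — 8 moves in all.
Check: all required cells visited.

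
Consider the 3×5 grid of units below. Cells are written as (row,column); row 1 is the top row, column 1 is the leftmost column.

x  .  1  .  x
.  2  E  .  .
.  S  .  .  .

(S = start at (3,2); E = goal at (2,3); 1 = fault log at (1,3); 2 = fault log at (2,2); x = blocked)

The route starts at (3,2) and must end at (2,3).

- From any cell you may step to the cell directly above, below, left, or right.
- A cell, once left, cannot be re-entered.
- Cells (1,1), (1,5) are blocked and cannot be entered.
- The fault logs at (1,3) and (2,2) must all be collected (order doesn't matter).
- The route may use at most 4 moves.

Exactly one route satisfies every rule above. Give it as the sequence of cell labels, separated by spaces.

Any route must reach (1,3) and (2,2) and still end at (2,3) within 4 moves, so the order of the required stops is forced.
Route from (3,2): 2× up (reaching (1,2)), right to (1,3), down to (2,3) — 4 moves in all.
Check: all required cells visited; 4 ≤ 4 moves.

(3,2) (2,2) (1,2) (1,3) (2,3)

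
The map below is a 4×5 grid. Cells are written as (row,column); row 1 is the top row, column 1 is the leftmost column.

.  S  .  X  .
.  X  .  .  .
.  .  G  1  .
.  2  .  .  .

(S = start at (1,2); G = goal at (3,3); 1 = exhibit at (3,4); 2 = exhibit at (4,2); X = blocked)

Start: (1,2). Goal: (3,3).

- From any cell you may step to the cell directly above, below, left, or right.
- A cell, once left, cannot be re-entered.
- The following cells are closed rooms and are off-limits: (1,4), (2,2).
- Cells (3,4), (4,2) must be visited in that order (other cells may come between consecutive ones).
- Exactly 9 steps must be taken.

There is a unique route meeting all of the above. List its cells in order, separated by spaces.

The waypoints must appear in the order (3,4), (4,2), with no cell reused.
Route from (1,2): right to (1,3), down to (2,3), right to (2,4), 2× down (reaching (4,4)), 2× left (reaching (4,2)), up to (3,2), right to (3,3) — 9 moves in all.
Check: order respected (1 at step 4, 2 at step 7); 9 moves as required.

(1,2) (1,3) (2,3) (2,4) (3,4) (4,4) (4,3) (4,2) (3,2) (3,3)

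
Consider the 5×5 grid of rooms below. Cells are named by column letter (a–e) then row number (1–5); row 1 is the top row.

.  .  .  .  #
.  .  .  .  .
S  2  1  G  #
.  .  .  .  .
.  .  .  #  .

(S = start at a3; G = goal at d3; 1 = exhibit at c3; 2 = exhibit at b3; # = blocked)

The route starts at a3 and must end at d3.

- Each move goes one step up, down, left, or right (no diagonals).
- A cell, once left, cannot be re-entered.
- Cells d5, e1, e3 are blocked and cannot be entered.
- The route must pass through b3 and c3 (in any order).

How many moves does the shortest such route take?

Any route passes through b3 and c3 in some order between a3 and d3. Summing Manhattan distances along each leg and taking the cheapest ordering (a3 → b3 → c3 → d3) gives a lower bound of 1 + 1 + 1 = 3 moves.
A route of 3 moves achieves this: a3 → b3 → c3 → d3.
Since 3 matches the lower bound, it is optimal.

3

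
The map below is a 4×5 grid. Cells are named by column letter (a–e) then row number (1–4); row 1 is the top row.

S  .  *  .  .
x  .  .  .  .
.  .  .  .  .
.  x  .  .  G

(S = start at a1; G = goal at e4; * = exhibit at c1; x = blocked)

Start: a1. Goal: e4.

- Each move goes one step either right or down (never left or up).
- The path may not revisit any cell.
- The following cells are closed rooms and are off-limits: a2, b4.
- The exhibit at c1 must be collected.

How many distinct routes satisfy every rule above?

A right/down-only route from a1 to e4 makes exactly 3 down-moves and 4 right-moves in some order.
With no other constraints that would be C(7,3) = 35 routes.
Split at c1 and multiply the segment counts (each segment already excludes blocked cells): a1→c1: 1; c1→e4: 10; product = 10.
That gives 10 routes.

10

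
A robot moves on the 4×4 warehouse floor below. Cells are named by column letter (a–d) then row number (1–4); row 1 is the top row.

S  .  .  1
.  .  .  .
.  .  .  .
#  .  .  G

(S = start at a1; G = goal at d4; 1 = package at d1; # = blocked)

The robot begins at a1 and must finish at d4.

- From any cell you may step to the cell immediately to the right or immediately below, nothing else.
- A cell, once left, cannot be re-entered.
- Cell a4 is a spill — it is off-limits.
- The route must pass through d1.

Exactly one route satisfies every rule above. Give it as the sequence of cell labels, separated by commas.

Moves only go right or down, so the column and row indices never decrease.
Route from a1: right 3 to d1, down 3 to d4 — 6 moves in all.
Check: all required cells visited.

a1, b1, c1, d1, d2, d3, d4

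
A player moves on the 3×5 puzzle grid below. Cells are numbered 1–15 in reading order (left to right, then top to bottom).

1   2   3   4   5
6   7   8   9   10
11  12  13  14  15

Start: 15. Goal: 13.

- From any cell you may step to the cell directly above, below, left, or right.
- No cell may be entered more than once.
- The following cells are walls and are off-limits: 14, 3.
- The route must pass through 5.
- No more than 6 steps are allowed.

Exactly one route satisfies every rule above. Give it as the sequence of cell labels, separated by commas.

15, 10, 5, 4, 9, 8, 13

Any route must reach 5 and still end at 13 within 6 moves, so the order of the required stops is forced.
Route from 15: up 2 to 5, left 1 to 4, down 1 to 9, left 1 to 8, down 1 to 13 — 6 moves in all.
Check: all required cells visited; 6 ≤ 6 moves.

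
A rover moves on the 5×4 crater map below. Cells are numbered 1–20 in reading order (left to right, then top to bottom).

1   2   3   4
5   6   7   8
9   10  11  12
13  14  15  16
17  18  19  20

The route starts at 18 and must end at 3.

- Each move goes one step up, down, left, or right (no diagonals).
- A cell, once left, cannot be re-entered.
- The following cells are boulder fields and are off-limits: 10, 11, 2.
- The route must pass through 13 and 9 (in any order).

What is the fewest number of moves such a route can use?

7

Any route passes through 13 and 9 in some order between 18 and 3. Summing Manhattan distances along each leg and taking the cheapest ordering (18 → 13 → 9 → 3) gives a lower bound of 2 + 1 + 4 = 7 moves.
A route of 7 moves achieves this: 18 → 14 → 13 → 9 → 5 → 6 → 7 → 3.
Since 7 matches the lower bound, it is optimal.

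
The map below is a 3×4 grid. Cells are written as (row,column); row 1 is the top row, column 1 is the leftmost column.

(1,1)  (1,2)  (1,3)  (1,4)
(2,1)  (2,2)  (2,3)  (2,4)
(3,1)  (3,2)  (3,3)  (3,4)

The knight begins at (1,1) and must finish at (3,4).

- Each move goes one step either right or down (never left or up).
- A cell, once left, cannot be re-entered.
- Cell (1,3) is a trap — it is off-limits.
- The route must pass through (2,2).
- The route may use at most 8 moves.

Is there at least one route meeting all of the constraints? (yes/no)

yes

One route that works: (1,1) → (2,1) → (2,2) → (3,2) → (3,3) → (3,4).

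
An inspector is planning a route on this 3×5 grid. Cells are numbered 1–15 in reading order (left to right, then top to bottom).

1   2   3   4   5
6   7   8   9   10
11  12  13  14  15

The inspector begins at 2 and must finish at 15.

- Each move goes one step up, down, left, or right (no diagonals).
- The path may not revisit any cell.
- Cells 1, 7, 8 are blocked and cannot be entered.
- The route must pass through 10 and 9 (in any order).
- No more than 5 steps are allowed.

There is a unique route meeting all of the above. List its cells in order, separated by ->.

2 -> 3 -> 4 -> 9 -> 10 -> 15

Any route must reach 10 and 9 and still end at 15 within 5 moves, so the order of the required stops is forced.
Route from 2: 2× right (reaching 4), down to 9, right to 10, down to 15 — 5 moves in all.
Check: all required cells visited; 5 ≤ 5 moves.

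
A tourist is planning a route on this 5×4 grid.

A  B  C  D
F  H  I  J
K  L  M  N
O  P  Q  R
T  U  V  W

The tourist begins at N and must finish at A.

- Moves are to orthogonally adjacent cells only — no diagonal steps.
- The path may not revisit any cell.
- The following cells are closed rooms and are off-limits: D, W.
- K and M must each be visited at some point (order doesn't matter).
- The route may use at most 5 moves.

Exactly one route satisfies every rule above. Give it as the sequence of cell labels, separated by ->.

The 5-move cap with required stops at K, M leaves no slack for detours.
Route from N: left 3 to K, up 2 to A — 5 moves in all.
Check: all required cells visited; 5 ≤ 5 moves.

N -> M -> L -> K -> F -> A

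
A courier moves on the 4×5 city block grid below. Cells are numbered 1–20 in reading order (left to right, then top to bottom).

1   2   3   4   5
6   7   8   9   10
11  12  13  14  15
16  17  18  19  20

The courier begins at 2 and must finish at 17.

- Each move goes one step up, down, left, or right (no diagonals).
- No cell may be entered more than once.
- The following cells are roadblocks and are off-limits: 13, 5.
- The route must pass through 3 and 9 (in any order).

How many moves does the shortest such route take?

7

Any route passes through 3 and 9 in some order between 2 and 17. Summing Manhattan distances along each leg and taking the cheapest ordering (2 → 3 → 9 → 17) gives a lower bound of 1 + 2 + 4 = 7 moves.
A route of 7 moves achieves this: 2 → 3 → 8 → 9 → 14 → 19 → 18 → 17.
Since 7 matches the lower bound, it is optimal.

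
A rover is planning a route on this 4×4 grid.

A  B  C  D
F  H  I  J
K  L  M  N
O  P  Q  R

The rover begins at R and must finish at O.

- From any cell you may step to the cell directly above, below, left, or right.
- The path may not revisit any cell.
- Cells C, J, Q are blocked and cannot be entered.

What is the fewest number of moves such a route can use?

5

The Manhattan distance from R to O is |4−4| + |4−1| = 3, so at least 3 moves are needed.
That bound ignores the blocked cells. Measuring each leg by the fewest moves that actually steer around them (R→O: 5) raises the lower bound to 5.
A route of 5 moves exists: R → N → M → L → P → O.
Since 5 matches that lower bound, it is optimal.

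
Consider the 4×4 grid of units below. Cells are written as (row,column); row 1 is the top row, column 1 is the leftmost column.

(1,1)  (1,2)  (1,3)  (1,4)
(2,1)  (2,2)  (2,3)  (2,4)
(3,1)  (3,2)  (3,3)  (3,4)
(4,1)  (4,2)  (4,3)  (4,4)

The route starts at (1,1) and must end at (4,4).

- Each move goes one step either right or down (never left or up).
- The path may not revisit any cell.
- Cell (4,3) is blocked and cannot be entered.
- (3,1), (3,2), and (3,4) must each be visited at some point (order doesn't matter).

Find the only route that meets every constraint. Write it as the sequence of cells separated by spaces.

(1,1) (2,1) (3,1) (3,2) (3,3) (3,4) (4,4)

Moves only go right or down, so the column and row indices never decrease.
Route from (1,1): 2× down (reaching (3,1)), 3× right (reaching (3,4)), down to (4,4) — 6 moves in all.
Check: all required cells visited.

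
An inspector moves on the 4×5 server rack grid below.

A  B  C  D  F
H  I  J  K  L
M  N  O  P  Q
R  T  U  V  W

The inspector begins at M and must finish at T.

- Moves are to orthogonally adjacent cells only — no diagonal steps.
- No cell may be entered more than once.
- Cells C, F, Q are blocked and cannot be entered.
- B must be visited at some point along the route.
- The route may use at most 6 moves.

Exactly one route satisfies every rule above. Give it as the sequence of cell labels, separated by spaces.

The 6-move cap with required stops at B leaves no slack for detours.
Route from M: 2× up (reaching A), right to B, 3× down (reaching T) — 6 moves in all.
Check: all required cells visited; 6 ≤ 6 moves.

M H A B I N T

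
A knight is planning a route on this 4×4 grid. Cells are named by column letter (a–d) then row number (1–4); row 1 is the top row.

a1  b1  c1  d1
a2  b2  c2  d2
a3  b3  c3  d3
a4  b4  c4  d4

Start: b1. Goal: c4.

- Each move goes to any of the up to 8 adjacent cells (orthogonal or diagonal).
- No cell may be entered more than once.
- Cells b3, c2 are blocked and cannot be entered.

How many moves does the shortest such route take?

With diagonal moves allowed, the Chebyshev distance max(|Δrow|,|Δcol|) from b1 to c4 is 3, so at least 3 moves are needed.
A route of 3 moves achieves this: b1 → b2 → c3 → c4.
Since 3 matches the lower bound, it is optimal.

3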